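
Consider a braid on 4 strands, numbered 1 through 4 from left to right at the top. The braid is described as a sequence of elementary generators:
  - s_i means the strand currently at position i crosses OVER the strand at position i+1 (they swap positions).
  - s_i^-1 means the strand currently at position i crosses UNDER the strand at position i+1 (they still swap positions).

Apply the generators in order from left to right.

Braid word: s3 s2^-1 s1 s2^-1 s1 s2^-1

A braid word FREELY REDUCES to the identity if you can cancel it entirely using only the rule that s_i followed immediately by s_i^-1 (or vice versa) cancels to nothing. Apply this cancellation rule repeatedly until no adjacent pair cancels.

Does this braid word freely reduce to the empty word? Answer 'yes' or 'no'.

Answer: no

Derivation:
Gen 1 (s3): push. Stack: [s3]
Gen 2 (s2^-1): push. Stack: [s3 s2^-1]
Gen 3 (s1): push. Stack: [s3 s2^-1 s1]
Gen 4 (s2^-1): push. Stack: [s3 s2^-1 s1 s2^-1]
Gen 5 (s1): push. Stack: [s3 s2^-1 s1 s2^-1 s1]
Gen 6 (s2^-1): push. Stack: [s3 s2^-1 s1 s2^-1 s1 s2^-1]
Reduced word: s3 s2^-1 s1 s2^-1 s1 s2^-1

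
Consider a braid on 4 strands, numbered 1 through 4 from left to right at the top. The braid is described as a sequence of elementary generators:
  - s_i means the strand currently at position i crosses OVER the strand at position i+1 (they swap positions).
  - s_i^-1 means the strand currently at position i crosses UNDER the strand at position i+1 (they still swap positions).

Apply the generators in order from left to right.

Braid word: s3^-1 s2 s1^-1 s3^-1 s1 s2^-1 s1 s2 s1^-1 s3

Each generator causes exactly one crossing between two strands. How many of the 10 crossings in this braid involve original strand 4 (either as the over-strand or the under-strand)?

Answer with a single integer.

Gen 1: crossing 3x4. Involves strand 4? yes. Count so far: 1
Gen 2: crossing 2x4. Involves strand 4? yes. Count so far: 2
Gen 3: crossing 1x4. Involves strand 4? yes. Count so far: 3
Gen 4: crossing 2x3. Involves strand 4? no. Count so far: 3
Gen 5: crossing 4x1. Involves strand 4? yes. Count so far: 4
Gen 6: crossing 4x3. Involves strand 4? yes. Count so far: 5
Gen 7: crossing 1x3. Involves strand 4? no. Count so far: 5
Gen 8: crossing 1x4. Involves strand 4? yes. Count so far: 6
Gen 9: crossing 3x4. Involves strand 4? yes. Count so far: 7
Gen 10: crossing 1x2. Involves strand 4? no. Count so far: 7

Answer: 7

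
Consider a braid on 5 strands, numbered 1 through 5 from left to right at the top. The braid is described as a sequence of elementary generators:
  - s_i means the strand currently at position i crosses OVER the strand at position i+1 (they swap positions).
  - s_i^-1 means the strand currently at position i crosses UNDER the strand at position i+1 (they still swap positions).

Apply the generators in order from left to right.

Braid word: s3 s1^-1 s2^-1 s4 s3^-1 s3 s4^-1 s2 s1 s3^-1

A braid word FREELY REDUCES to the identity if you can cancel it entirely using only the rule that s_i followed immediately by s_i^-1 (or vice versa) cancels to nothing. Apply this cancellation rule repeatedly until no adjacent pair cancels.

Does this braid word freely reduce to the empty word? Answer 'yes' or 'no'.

Answer: yes

Derivation:
Gen 1 (s3): push. Stack: [s3]
Gen 2 (s1^-1): push. Stack: [s3 s1^-1]
Gen 3 (s2^-1): push. Stack: [s3 s1^-1 s2^-1]
Gen 4 (s4): push. Stack: [s3 s1^-1 s2^-1 s4]
Gen 5 (s3^-1): push. Stack: [s3 s1^-1 s2^-1 s4 s3^-1]
Gen 6 (s3): cancels prior s3^-1. Stack: [s3 s1^-1 s2^-1 s4]
Gen 7 (s4^-1): cancels prior s4. Stack: [s3 s1^-1 s2^-1]
Gen 8 (s2): cancels prior s2^-1. Stack: [s3 s1^-1]
Gen 9 (s1): cancels prior s1^-1. Stack: [s3]
Gen 10 (s3^-1): cancels prior s3. Stack: []
Reduced word: (empty)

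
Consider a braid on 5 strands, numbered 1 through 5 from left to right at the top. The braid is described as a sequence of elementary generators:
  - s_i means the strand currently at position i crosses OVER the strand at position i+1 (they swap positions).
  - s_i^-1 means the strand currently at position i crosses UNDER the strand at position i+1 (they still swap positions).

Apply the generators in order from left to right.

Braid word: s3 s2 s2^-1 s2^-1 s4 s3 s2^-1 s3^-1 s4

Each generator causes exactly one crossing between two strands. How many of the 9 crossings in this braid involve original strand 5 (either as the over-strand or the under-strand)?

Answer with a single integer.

Answer: 3

Derivation:
Gen 1: crossing 3x4. Involves strand 5? no. Count so far: 0
Gen 2: crossing 2x4. Involves strand 5? no. Count so far: 0
Gen 3: crossing 4x2. Involves strand 5? no. Count so far: 0
Gen 4: crossing 2x4. Involves strand 5? no. Count so far: 0
Gen 5: crossing 3x5. Involves strand 5? yes. Count so far: 1
Gen 6: crossing 2x5. Involves strand 5? yes. Count so far: 2
Gen 7: crossing 4x5. Involves strand 5? yes. Count so far: 3
Gen 8: crossing 4x2. Involves strand 5? no. Count so far: 3
Gen 9: crossing 4x3. Involves strand 5? no. Count so far: 3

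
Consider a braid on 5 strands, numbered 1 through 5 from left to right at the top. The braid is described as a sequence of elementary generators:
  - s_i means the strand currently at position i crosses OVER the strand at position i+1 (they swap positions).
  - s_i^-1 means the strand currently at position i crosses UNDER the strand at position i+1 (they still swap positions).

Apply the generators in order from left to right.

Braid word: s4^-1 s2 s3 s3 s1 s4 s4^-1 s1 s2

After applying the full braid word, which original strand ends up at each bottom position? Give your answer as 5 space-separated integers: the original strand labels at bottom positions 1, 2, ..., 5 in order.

Answer: 1 2 3 5 4

Derivation:
Gen 1 (s4^-1): strand 4 crosses under strand 5. Perm now: [1 2 3 5 4]
Gen 2 (s2): strand 2 crosses over strand 3. Perm now: [1 3 2 5 4]
Gen 3 (s3): strand 2 crosses over strand 5. Perm now: [1 3 5 2 4]
Gen 4 (s3): strand 5 crosses over strand 2. Perm now: [1 3 2 5 4]
Gen 5 (s1): strand 1 crosses over strand 3. Perm now: [3 1 2 5 4]
Gen 6 (s4): strand 5 crosses over strand 4. Perm now: [3 1 2 4 5]
Gen 7 (s4^-1): strand 4 crosses under strand 5. Perm now: [3 1 2 5 4]
Gen 8 (s1): strand 3 crosses over strand 1. Perm now: [1 3 2 5 4]
Gen 9 (s2): strand 3 crosses over strand 2. Perm now: [1 2 3 5 4]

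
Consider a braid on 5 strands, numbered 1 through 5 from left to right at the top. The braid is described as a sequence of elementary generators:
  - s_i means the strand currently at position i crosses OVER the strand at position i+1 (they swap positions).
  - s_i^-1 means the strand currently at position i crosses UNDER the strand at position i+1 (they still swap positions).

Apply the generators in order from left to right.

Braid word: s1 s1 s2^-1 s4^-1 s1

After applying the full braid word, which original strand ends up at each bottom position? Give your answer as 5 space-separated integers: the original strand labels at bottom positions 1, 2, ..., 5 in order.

Gen 1 (s1): strand 1 crosses over strand 2. Perm now: [2 1 3 4 5]
Gen 2 (s1): strand 2 crosses over strand 1. Perm now: [1 2 3 4 5]
Gen 3 (s2^-1): strand 2 crosses under strand 3. Perm now: [1 3 2 4 5]
Gen 4 (s4^-1): strand 4 crosses under strand 5. Perm now: [1 3 2 5 4]
Gen 5 (s1): strand 1 crosses over strand 3. Perm now: [3 1 2 5 4]

Answer: 3 1 2 5 4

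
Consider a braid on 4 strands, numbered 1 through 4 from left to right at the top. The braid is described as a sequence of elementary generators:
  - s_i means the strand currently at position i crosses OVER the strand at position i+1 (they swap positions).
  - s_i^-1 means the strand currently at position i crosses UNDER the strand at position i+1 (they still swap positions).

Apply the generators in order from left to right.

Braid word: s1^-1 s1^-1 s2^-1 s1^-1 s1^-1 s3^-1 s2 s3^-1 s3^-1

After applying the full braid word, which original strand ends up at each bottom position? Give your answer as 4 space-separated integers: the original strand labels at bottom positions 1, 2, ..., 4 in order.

Answer: 1 4 3 2

Derivation:
Gen 1 (s1^-1): strand 1 crosses under strand 2. Perm now: [2 1 3 4]
Gen 2 (s1^-1): strand 2 crosses under strand 1. Perm now: [1 2 3 4]
Gen 3 (s2^-1): strand 2 crosses under strand 3. Perm now: [1 3 2 4]
Gen 4 (s1^-1): strand 1 crosses under strand 3. Perm now: [3 1 2 4]
Gen 5 (s1^-1): strand 3 crosses under strand 1. Perm now: [1 3 2 4]
Gen 6 (s3^-1): strand 2 crosses under strand 4. Perm now: [1 3 4 2]
Gen 7 (s2): strand 3 crosses over strand 4. Perm now: [1 4 3 2]
Gen 8 (s3^-1): strand 3 crosses under strand 2. Perm now: [1 4 2 3]
Gen 9 (s3^-1): strand 2 crosses under strand 3. Perm now: [1 4 3 2]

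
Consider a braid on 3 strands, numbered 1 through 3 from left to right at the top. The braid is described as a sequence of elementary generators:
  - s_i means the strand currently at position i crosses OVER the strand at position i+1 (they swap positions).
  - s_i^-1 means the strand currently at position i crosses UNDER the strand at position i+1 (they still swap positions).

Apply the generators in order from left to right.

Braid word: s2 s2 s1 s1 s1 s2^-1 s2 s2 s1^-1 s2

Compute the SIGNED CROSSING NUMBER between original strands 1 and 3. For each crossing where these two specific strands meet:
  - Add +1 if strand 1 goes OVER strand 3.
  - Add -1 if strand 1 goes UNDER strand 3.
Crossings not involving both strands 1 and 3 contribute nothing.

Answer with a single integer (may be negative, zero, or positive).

Answer: -1

Derivation:
Gen 1: crossing 2x3. Both 1&3? no. Sum: 0
Gen 2: crossing 3x2. Both 1&3? no. Sum: 0
Gen 3: crossing 1x2. Both 1&3? no. Sum: 0
Gen 4: crossing 2x1. Both 1&3? no. Sum: 0
Gen 5: crossing 1x2. Both 1&3? no. Sum: 0
Gen 6: 1 under 3. Both 1&3? yes. Contrib: -1. Sum: -1
Gen 7: 3 over 1. Both 1&3? yes. Contrib: -1. Sum: -2
Gen 8: 1 over 3. Both 1&3? yes. Contrib: +1. Sum: -1
Gen 9: crossing 2x3. Both 1&3? no. Sum: -1
Gen 10: crossing 2x1. Both 1&3? no. Sum: -1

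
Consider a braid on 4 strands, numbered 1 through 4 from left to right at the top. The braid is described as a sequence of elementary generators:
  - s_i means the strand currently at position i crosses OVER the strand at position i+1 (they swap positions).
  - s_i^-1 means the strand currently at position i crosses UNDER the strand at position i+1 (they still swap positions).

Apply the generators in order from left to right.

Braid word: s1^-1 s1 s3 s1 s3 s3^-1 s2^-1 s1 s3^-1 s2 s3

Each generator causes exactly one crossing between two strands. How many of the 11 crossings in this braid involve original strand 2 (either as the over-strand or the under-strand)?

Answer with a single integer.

Answer: 6

Derivation:
Gen 1: crossing 1x2. Involves strand 2? yes. Count so far: 1
Gen 2: crossing 2x1. Involves strand 2? yes. Count so far: 2
Gen 3: crossing 3x4. Involves strand 2? no. Count so far: 2
Gen 4: crossing 1x2. Involves strand 2? yes. Count so far: 3
Gen 5: crossing 4x3. Involves strand 2? no. Count so far: 3
Gen 6: crossing 3x4. Involves strand 2? no. Count so far: 3
Gen 7: crossing 1x4. Involves strand 2? no. Count so far: 3
Gen 8: crossing 2x4. Involves strand 2? yes. Count so far: 4
Gen 9: crossing 1x3. Involves strand 2? no. Count so far: 4
Gen 10: crossing 2x3. Involves strand 2? yes. Count so far: 5
Gen 11: crossing 2x1. Involves strand 2? yes. Count so far: 6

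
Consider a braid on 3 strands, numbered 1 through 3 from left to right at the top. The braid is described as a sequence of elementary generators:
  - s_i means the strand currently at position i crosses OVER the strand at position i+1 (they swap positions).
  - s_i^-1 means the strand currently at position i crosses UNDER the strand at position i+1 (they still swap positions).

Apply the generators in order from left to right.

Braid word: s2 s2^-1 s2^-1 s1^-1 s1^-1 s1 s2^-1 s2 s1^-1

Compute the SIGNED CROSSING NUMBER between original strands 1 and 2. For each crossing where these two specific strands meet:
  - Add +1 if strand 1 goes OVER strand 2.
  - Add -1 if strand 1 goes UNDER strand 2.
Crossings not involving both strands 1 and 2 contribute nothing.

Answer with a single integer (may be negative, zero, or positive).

Answer: -2

Derivation:
Gen 1: crossing 2x3. Both 1&2? no. Sum: 0
Gen 2: crossing 3x2. Both 1&2? no. Sum: 0
Gen 3: crossing 2x3. Both 1&2? no. Sum: 0
Gen 4: crossing 1x3. Both 1&2? no. Sum: 0
Gen 5: crossing 3x1. Both 1&2? no. Sum: 0
Gen 6: crossing 1x3. Both 1&2? no. Sum: 0
Gen 7: 1 under 2. Both 1&2? yes. Contrib: -1. Sum: -1
Gen 8: 2 over 1. Both 1&2? yes. Contrib: -1. Sum: -2
Gen 9: crossing 3x1. Both 1&2? no. Sum: -2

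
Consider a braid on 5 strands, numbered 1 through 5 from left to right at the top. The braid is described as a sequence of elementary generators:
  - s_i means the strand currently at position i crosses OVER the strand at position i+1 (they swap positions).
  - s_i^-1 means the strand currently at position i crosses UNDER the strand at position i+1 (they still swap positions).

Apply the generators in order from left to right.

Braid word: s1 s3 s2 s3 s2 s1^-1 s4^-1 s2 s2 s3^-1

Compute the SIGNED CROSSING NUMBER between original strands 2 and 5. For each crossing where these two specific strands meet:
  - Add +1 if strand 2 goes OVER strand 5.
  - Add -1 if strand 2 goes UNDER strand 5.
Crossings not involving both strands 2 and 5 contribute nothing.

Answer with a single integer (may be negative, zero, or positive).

Answer: 0

Derivation:
Gen 1: crossing 1x2. Both 2&5? no. Sum: 0
Gen 2: crossing 3x4. Both 2&5? no. Sum: 0
Gen 3: crossing 1x4. Both 2&5? no. Sum: 0
Gen 4: crossing 1x3. Both 2&5? no. Sum: 0
Gen 5: crossing 4x3. Both 2&5? no. Sum: 0
Gen 6: crossing 2x3. Both 2&5? no. Sum: 0
Gen 7: crossing 1x5. Both 2&5? no. Sum: 0
Gen 8: crossing 2x4. Both 2&5? no. Sum: 0
Gen 9: crossing 4x2. Both 2&5? no. Sum: 0
Gen 10: crossing 4x5. Both 2&5? no. Sum: 0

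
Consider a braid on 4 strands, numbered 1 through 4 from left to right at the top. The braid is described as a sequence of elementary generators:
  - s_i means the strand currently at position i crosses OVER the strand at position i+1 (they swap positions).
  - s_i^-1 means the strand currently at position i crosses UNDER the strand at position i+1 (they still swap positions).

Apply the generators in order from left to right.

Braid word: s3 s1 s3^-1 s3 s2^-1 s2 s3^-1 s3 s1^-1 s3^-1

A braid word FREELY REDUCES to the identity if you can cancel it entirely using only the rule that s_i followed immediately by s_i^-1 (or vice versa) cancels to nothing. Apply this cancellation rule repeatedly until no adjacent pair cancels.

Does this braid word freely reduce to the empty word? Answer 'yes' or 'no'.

Answer: yes

Derivation:
Gen 1 (s3): push. Stack: [s3]
Gen 2 (s1): push. Stack: [s3 s1]
Gen 3 (s3^-1): push. Stack: [s3 s1 s3^-1]
Gen 4 (s3): cancels prior s3^-1. Stack: [s3 s1]
Gen 5 (s2^-1): push. Stack: [s3 s1 s2^-1]
Gen 6 (s2): cancels prior s2^-1. Stack: [s3 s1]
Gen 7 (s3^-1): push. Stack: [s3 s1 s3^-1]
Gen 8 (s3): cancels prior s3^-1. Stack: [s3 s1]
Gen 9 (s1^-1): cancels prior s1. Stack: [s3]
Gen 10 (s3^-1): cancels prior s3. Stack: []
Reduced word: (empty)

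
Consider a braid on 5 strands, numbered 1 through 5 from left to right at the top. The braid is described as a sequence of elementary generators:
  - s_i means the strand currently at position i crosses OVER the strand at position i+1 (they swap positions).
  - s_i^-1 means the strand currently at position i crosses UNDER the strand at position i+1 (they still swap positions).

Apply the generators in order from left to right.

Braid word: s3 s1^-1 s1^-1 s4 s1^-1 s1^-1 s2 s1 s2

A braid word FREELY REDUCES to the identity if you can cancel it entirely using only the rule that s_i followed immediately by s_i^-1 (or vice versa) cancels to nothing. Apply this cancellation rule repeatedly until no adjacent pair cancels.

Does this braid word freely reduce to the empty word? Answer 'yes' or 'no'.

Gen 1 (s3): push. Stack: [s3]
Gen 2 (s1^-1): push. Stack: [s3 s1^-1]
Gen 3 (s1^-1): push. Stack: [s3 s1^-1 s1^-1]
Gen 4 (s4): push. Stack: [s3 s1^-1 s1^-1 s4]
Gen 5 (s1^-1): push. Stack: [s3 s1^-1 s1^-1 s4 s1^-1]
Gen 6 (s1^-1): push. Stack: [s3 s1^-1 s1^-1 s4 s1^-1 s1^-1]
Gen 7 (s2): push. Stack: [s3 s1^-1 s1^-1 s4 s1^-1 s1^-1 s2]
Gen 8 (s1): push. Stack: [s3 s1^-1 s1^-1 s4 s1^-1 s1^-1 s2 s1]
Gen 9 (s2): push. Stack: [s3 s1^-1 s1^-1 s4 s1^-1 s1^-1 s2 s1 s2]
Reduced word: s3 s1^-1 s1^-1 s4 s1^-1 s1^-1 s2 s1 s2

Answer: no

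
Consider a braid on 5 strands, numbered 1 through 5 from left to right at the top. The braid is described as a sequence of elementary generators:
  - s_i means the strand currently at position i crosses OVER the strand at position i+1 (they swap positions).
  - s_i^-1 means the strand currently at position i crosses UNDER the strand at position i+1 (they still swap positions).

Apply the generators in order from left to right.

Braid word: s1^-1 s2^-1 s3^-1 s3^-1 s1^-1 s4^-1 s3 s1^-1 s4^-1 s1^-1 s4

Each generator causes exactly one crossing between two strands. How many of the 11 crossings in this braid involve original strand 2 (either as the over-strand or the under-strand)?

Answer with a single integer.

Gen 1: crossing 1x2. Involves strand 2? yes. Count so far: 1
Gen 2: crossing 1x3. Involves strand 2? no. Count so far: 1
Gen 3: crossing 1x4. Involves strand 2? no. Count so far: 1
Gen 4: crossing 4x1. Involves strand 2? no. Count so far: 1
Gen 5: crossing 2x3. Involves strand 2? yes. Count so far: 2
Gen 6: crossing 4x5. Involves strand 2? no. Count so far: 2
Gen 7: crossing 1x5. Involves strand 2? no. Count so far: 2
Gen 8: crossing 3x2. Involves strand 2? yes. Count so far: 3
Gen 9: crossing 1x4. Involves strand 2? no. Count so far: 3
Gen 10: crossing 2x3. Involves strand 2? yes. Count so far: 4
Gen 11: crossing 4x1. Involves strand 2? no. Count so far: 4

Answer: 4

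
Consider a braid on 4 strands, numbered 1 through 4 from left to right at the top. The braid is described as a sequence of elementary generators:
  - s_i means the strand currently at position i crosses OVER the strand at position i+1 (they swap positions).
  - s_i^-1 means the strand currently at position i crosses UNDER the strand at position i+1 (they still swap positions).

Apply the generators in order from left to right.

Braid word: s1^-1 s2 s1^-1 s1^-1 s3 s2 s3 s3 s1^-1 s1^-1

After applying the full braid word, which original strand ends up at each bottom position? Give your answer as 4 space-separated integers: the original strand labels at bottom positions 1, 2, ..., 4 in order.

Gen 1 (s1^-1): strand 1 crosses under strand 2. Perm now: [2 1 3 4]
Gen 2 (s2): strand 1 crosses over strand 3. Perm now: [2 3 1 4]
Gen 3 (s1^-1): strand 2 crosses under strand 3. Perm now: [3 2 1 4]
Gen 4 (s1^-1): strand 3 crosses under strand 2. Perm now: [2 3 1 4]
Gen 5 (s3): strand 1 crosses over strand 4. Perm now: [2 3 4 1]
Gen 6 (s2): strand 3 crosses over strand 4. Perm now: [2 4 3 1]
Gen 7 (s3): strand 3 crosses over strand 1. Perm now: [2 4 1 3]
Gen 8 (s3): strand 1 crosses over strand 3. Perm now: [2 4 3 1]
Gen 9 (s1^-1): strand 2 crosses under strand 4. Perm now: [4 2 3 1]
Gen 10 (s1^-1): strand 4 crosses under strand 2. Perm now: [2 4 3 1]

Answer: 2 4 3 1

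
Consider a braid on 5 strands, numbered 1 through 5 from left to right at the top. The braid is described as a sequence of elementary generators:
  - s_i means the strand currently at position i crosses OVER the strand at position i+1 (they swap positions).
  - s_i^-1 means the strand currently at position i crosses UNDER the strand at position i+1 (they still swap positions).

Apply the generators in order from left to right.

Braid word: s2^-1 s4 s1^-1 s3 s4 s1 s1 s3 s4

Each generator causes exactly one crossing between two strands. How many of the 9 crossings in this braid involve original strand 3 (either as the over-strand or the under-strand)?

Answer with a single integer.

Answer: 4

Derivation:
Gen 1: crossing 2x3. Involves strand 3? yes. Count so far: 1
Gen 2: crossing 4x5. Involves strand 3? no. Count so far: 1
Gen 3: crossing 1x3. Involves strand 3? yes. Count so far: 2
Gen 4: crossing 2x5. Involves strand 3? no. Count so far: 2
Gen 5: crossing 2x4. Involves strand 3? no. Count so far: 2
Gen 6: crossing 3x1. Involves strand 3? yes. Count so far: 3
Gen 7: crossing 1x3. Involves strand 3? yes. Count so far: 4
Gen 8: crossing 5x4. Involves strand 3? no. Count so far: 4
Gen 9: crossing 5x2. Involves strand 3? no. Count so far: 4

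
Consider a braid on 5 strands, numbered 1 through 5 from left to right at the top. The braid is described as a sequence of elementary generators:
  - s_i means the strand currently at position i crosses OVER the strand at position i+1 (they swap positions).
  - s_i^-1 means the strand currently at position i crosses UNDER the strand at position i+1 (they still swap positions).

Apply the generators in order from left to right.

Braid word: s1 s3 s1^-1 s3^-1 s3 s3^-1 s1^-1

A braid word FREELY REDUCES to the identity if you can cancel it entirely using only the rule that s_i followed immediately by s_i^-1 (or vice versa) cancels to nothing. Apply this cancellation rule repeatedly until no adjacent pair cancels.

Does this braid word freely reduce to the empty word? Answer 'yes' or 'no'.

Answer: no

Derivation:
Gen 1 (s1): push. Stack: [s1]
Gen 2 (s3): push. Stack: [s1 s3]
Gen 3 (s1^-1): push. Stack: [s1 s3 s1^-1]
Gen 4 (s3^-1): push. Stack: [s1 s3 s1^-1 s3^-1]
Gen 5 (s3): cancels prior s3^-1. Stack: [s1 s3 s1^-1]
Gen 6 (s3^-1): push. Stack: [s1 s3 s1^-1 s3^-1]
Gen 7 (s1^-1): push. Stack: [s1 s3 s1^-1 s3^-1 s1^-1]
Reduced word: s1 s3 s1^-1 s3^-1 s1^-1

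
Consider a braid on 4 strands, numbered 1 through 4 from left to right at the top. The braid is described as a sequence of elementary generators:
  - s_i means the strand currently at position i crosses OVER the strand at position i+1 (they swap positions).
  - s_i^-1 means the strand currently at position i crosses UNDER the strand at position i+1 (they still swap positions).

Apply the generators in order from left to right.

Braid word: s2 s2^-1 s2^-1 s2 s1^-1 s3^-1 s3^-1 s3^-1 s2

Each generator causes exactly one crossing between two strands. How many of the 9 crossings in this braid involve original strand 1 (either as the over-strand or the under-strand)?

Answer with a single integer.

Gen 1: crossing 2x3. Involves strand 1? no. Count so far: 0
Gen 2: crossing 3x2. Involves strand 1? no. Count so far: 0
Gen 3: crossing 2x3. Involves strand 1? no. Count so far: 0
Gen 4: crossing 3x2. Involves strand 1? no. Count so far: 0
Gen 5: crossing 1x2. Involves strand 1? yes. Count so far: 1
Gen 6: crossing 3x4. Involves strand 1? no. Count so far: 1
Gen 7: crossing 4x3. Involves strand 1? no. Count so far: 1
Gen 8: crossing 3x4. Involves strand 1? no. Count so far: 1
Gen 9: crossing 1x4. Involves strand 1? yes. Count so far: 2

Answer: 2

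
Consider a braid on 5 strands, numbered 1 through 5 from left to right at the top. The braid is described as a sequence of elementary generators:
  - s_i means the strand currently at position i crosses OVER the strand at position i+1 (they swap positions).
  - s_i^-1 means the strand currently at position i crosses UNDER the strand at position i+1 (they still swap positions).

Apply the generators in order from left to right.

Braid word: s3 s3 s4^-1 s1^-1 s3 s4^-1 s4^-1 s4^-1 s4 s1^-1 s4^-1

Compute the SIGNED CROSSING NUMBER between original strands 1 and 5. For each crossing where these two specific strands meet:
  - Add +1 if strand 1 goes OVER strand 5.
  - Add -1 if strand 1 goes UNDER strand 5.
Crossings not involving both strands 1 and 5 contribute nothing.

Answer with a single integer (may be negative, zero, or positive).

Gen 1: crossing 3x4. Both 1&5? no. Sum: 0
Gen 2: crossing 4x3. Both 1&5? no. Sum: 0
Gen 3: crossing 4x5. Both 1&5? no. Sum: 0
Gen 4: crossing 1x2. Both 1&5? no. Sum: 0
Gen 5: crossing 3x5. Both 1&5? no. Sum: 0
Gen 6: crossing 3x4. Both 1&5? no. Sum: 0
Gen 7: crossing 4x3. Both 1&5? no. Sum: 0
Gen 8: crossing 3x4. Both 1&5? no. Sum: 0
Gen 9: crossing 4x3. Both 1&5? no. Sum: 0
Gen 10: crossing 2x1. Both 1&5? no. Sum: 0
Gen 11: crossing 3x4. Both 1&5? no. Sum: 0

Answer: 0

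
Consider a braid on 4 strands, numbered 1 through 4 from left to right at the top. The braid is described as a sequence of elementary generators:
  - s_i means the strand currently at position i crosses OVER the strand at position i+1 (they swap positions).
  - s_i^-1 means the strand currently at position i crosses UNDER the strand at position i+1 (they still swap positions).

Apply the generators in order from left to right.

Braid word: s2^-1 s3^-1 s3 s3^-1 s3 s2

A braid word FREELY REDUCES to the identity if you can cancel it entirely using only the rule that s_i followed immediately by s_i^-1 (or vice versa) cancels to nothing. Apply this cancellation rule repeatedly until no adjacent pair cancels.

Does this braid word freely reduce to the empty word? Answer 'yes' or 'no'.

Gen 1 (s2^-1): push. Stack: [s2^-1]
Gen 2 (s3^-1): push. Stack: [s2^-1 s3^-1]
Gen 3 (s3): cancels prior s3^-1. Stack: [s2^-1]
Gen 4 (s3^-1): push. Stack: [s2^-1 s3^-1]
Gen 5 (s3): cancels prior s3^-1. Stack: [s2^-1]
Gen 6 (s2): cancels prior s2^-1. Stack: []
Reduced word: (empty)

Answer: yes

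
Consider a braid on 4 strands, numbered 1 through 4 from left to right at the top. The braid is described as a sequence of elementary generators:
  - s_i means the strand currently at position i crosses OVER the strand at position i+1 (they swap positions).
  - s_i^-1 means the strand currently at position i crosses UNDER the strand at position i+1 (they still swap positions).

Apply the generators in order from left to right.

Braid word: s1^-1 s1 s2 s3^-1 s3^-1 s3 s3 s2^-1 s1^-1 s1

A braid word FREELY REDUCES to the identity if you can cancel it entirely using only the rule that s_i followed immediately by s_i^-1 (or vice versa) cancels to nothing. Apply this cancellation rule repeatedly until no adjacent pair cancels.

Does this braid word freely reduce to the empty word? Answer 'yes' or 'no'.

Gen 1 (s1^-1): push. Stack: [s1^-1]
Gen 2 (s1): cancels prior s1^-1. Stack: []
Gen 3 (s2): push. Stack: [s2]
Gen 4 (s3^-1): push. Stack: [s2 s3^-1]
Gen 5 (s3^-1): push. Stack: [s2 s3^-1 s3^-1]
Gen 6 (s3): cancels prior s3^-1. Stack: [s2 s3^-1]
Gen 7 (s3): cancels prior s3^-1. Stack: [s2]
Gen 8 (s2^-1): cancels prior s2. Stack: []
Gen 9 (s1^-1): push. Stack: [s1^-1]
Gen 10 (s1): cancels prior s1^-1. Stack: []
Reduced word: (empty)

Answer: yes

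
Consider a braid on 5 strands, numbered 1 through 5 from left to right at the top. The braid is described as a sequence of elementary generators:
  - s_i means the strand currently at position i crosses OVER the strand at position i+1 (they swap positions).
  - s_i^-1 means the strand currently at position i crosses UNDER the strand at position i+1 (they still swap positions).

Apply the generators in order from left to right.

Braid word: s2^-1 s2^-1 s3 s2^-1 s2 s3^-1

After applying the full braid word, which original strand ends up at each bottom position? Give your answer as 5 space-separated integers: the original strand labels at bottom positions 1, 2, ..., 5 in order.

Answer: 1 2 3 4 5

Derivation:
Gen 1 (s2^-1): strand 2 crosses under strand 3. Perm now: [1 3 2 4 5]
Gen 2 (s2^-1): strand 3 crosses under strand 2. Perm now: [1 2 3 4 5]
Gen 3 (s3): strand 3 crosses over strand 4. Perm now: [1 2 4 3 5]
Gen 4 (s2^-1): strand 2 crosses under strand 4. Perm now: [1 4 2 3 5]
Gen 5 (s2): strand 4 crosses over strand 2. Perm now: [1 2 4 3 5]
Gen 6 (s3^-1): strand 4 crosses under strand 3. Perm now: [1 2 3 4 5]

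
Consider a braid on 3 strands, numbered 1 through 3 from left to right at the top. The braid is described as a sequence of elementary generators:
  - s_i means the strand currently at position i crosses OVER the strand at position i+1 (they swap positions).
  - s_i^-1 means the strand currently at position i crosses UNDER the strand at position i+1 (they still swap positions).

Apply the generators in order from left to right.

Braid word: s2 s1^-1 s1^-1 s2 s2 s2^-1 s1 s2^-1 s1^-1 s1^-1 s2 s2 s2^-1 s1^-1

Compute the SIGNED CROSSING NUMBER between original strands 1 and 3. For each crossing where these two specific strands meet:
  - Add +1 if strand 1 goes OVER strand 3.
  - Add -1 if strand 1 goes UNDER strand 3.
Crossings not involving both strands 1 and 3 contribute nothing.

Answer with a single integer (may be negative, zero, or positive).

Answer: 0

Derivation:
Gen 1: crossing 2x3. Both 1&3? no. Sum: 0
Gen 2: 1 under 3. Both 1&3? yes. Contrib: -1. Sum: -1
Gen 3: 3 under 1. Both 1&3? yes. Contrib: +1. Sum: 0
Gen 4: crossing 3x2. Both 1&3? no. Sum: 0
Gen 5: crossing 2x3. Both 1&3? no. Sum: 0
Gen 6: crossing 3x2. Both 1&3? no. Sum: 0
Gen 7: crossing 1x2. Both 1&3? no. Sum: 0
Gen 8: 1 under 3. Both 1&3? yes. Contrib: -1. Sum: -1
Gen 9: crossing 2x3. Both 1&3? no. Sum: -1
Gen 10: crossing 3x2. Both 1&3? no. Sum: -1
Gen 11: 3 over 1. Both 1&3? yes. Contrib: -1. Sum: -2
Gen 12: 1 over 3. Both 1&3? yes. Contrib: +1. Sum: -1
Gen 13: 3 under 1. Both 1&3? yes. Contrib: +1. Sum: 0
Gen 14: crossing 2x1. Both 1&3? no. Sum: 0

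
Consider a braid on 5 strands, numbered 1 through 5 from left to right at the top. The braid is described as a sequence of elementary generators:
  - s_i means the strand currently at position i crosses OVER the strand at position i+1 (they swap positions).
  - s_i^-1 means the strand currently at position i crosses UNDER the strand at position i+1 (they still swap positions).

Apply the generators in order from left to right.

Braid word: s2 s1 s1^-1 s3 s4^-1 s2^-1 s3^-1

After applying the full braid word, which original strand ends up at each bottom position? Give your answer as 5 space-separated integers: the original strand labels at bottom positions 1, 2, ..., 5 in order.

Answer: 1 4 5 3 2

Derivation:
Gen 1 (s2): strand 2 crosses over strand 3. Perm now: [1 3 2 4 5]
Gen 2 (s1): strand 1 crosses over strand 3. Perm now: [3 1 2 4 5]
Gen 3 (s1^-1): strand 3 crosses under strand 1. Perm now: [1 3 2 4 5]
Gen 4 (s3): strand 2 crosses over strand 4. Perm now: [1 3 4 2 5]
Gen 5 (s4^-1): strand 2 crosses under strand 5. Perm now: [1 3 4 5 2]
Gen 6 (s2^-1): strand 3 crosses under strand 4. Perm now: [1 4 3 5 2]
Gen 7 (s3^-1): strand 3 crosses under strand 5. Perm now: [1 4 5 3 2]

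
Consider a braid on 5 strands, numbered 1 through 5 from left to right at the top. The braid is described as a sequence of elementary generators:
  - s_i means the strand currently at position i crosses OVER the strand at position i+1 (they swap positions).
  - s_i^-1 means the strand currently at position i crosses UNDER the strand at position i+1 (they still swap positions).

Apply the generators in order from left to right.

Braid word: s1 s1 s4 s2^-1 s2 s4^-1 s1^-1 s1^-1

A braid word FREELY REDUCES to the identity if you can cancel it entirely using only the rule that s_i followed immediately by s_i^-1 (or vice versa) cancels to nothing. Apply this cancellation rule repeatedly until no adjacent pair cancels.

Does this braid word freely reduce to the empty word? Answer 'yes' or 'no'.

Answer: yes

Derivation:
Gen 1 (s1): push. Stack: [s1]
Gen 2 (s1): push. Stack: [s1 s1]
Gen 3 (s4): push. Stack: [s1 s1 s4]
Gen 4 (s2^-1): push. Stack: [s1 s1 s4 s2^-1]
Gen 5 (s2): cancels prior s2^-1. Stack: [s1 s1 s4]
Gen 6 (s4^-1): cancels prior s4. Stack: [s1 s1]
Gen 7 (s1^-1): cancels prior s1. Stack: [s1]
Gen 8 (s1^-1): cancels prior s1. Stack: []
Reduced word: (empty)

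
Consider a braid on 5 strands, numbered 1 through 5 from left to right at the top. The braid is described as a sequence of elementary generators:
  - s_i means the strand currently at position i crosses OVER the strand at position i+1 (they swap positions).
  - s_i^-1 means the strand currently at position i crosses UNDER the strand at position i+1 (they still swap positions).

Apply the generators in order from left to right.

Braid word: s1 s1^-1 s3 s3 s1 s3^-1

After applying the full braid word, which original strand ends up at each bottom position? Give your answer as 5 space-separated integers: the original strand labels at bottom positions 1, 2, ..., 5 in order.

Answer: 2 1 4 3 5

Derivation:
Gen 1 (s1): strand 1 crosses over strand 2. Perm now: [2 1 3 4 5]
Gen 2 (s1^-1): strand 2 crosses under strand 1. Perm now: [1 2 3 4 5]
Gen 3 (s3): strand 3 crosses over strand 4. Perm now: [1 2 4 3 5]
Gen 4 (s3): strand 4 crosses over strand 3. Perm now: [1 2 3 4 5]
Gen 5 (s1): strand 1 crosses over strand 2. Perm now: [2 1 3 4 5]
Gen 6 (s3^-1): strand 3 crosses under strand 4. Perm now: [2 1 4 3 5]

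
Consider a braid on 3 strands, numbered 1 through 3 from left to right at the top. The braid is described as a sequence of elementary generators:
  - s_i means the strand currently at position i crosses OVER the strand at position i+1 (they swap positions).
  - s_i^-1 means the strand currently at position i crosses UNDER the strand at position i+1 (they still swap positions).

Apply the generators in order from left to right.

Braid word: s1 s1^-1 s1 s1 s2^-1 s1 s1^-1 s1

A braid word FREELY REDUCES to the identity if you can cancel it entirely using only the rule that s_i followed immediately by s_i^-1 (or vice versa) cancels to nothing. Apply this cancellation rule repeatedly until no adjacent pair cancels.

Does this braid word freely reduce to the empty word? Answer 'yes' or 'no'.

Answer: no

Derivation:
Gen 1 (s1): push. Stack: [s1]
Gen 2 (s1^-1): cancels prior s1. Stack: []
Gen 3 (s1): push. Stack: [s1]
Gen 4 (s1): push. Stack: [s1 s1]
Gen 5 (s2^-1): push. Stack: [s1 s1 s2^-1]
Gen 6 (s1): push. Stack: [s1 s1 s2^-1 s1]
Gen 7 (s1^-1): cancels prior s1. Stack: [s1 s1 s2^-1]
Gen 8 (s1): push. Stack: [s1 s1 s2^-1 s1]
Reduced word: s1 s1 s2^-1 s1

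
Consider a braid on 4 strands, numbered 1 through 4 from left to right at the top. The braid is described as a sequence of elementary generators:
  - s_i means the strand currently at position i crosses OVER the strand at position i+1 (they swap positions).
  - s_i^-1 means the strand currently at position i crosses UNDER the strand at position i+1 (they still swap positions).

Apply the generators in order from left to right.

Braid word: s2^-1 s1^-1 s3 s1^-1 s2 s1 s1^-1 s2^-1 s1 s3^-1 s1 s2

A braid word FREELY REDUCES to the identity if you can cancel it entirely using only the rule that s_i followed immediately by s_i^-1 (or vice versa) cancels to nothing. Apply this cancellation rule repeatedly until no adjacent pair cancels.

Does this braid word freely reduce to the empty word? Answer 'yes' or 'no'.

Answer: yes

Derivation:
Gen 1 (s2^-1): push. Stack: [s2^-1]
Gen 2 (s1^-1): push. Stack: [s2^-1 s1^-1]
Gen 3 (s3): push. Stack: [s2^-1 s1^-1 s3]
Gen 4 (s1^-1): push. Stack: [s2^-1 s1^-1 s3 s1^-1]
Gen 5 (s2): push. Stack: [s2^-1 s1^-1 s3 s1^-1 s2]
Gen 6 (s1): push. Stack: [s2^-1 s1^-1 s3 s1^-1 s2 s1]
Gen 7 (s1^-1): cancels prior s1. Stack: [s2^-1 s1^-1 s3 s1^-1 s2]
Gen 8 (s2^-1): cancels prior s2. Stack: [s2^-1 s1^-1 s3 s1^-1]
Gen 9 (s1): cancels prior s1^-1. Stack: [s2^-1 s1^-1 s3]
Gen 10 (s3^-1): cancels prior s3. Stack: [s2^-1 s1^-1]
Gen 11 (s1): cancels prior s1^-1. Stack: [s2^-1]
Gen 12 (s2): cancels prior s2^-1. Stack: []
Reduced word: (empty)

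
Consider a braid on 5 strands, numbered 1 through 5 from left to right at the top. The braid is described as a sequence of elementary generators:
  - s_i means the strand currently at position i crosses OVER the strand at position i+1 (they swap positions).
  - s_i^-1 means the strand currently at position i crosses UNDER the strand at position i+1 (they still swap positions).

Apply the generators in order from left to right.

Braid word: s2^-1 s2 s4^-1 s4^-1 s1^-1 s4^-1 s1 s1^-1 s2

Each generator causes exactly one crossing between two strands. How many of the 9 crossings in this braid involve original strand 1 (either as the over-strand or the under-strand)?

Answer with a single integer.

Gen 1: crossing 2x3. Involves strand 1? no. Count so far: 0
Gen 2: crossing 3x2. Involves strand 1? no. Count so far: 0
Gen 3: crossing 4x5. Involves strand 1? no. Count so far: 0
Gen 4: crossing 5x4. Involves strand 1? no. Count so far: 0
Gen 5: crossing 1x2. Involves strand 1? yes. Count so far: 1
Gen 6: crossing 4x5. Involves strand 1? no. Count so far: 1
Gen 7: crossing 2x1. Involves strand 1? yes. Count so far: 2
Gen 8: crossing 1x2. Involves strand 1? yes. Count so far: 3
Gen 9: crossing 1x3. Involves strand 1? yes. Count so far: 4

Answer: 4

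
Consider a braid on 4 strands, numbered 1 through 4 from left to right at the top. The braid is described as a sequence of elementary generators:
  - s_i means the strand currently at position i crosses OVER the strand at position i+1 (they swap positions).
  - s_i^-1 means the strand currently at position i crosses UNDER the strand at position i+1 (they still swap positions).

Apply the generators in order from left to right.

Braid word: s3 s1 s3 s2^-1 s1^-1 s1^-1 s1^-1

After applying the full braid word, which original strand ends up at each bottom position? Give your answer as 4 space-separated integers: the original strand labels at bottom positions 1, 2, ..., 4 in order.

Gen 1 (s3): strand 3 crosses over strand 4. Perm now: [1 2 4 3]
Gen 2 (s1): strand 1 crosses over strand 2. Perm now: [2 1 4 3]
Gen 3 (s3): strand 4 crosses over strand 3. Perm now: [2 1 3 4]
Gen 4 (s2^-1): strand 1 crosses under strand 3. Perm now: [2 3 1 4]
Gen 5 (s1^-1): strand 2 crosses under strand 3. Perm now: [3 2 1 4]
Gen 6 (s1^-1): strand 3 crosses under strand 2. Perm now: [2 3 1 4]
Gen 7 (s1^-1): strand 2 crosses under strand 3. Perm now: [3 2 1 4]

Answer: 3 2 1 4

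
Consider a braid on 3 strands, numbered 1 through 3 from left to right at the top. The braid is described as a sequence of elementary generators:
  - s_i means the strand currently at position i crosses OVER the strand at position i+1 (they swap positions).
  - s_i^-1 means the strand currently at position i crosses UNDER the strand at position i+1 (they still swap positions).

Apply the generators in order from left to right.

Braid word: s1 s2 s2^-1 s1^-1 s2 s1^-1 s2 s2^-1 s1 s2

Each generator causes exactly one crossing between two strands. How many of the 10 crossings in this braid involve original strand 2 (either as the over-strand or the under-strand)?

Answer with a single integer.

Gen 1: crossing 1x2. Involves strand 2? yes. Count so far: 1
Gen 2: crossing 1x3. Involves strand 2? no. Count so far: 1
Gen 3: crossing 3x1. Involves strand 2? no. Count so far: 1
Gen 4: crossing 2x1. Involves strand 2? yes. Count so far: 2
Gen 5: crossing 2x3. Involves strand 2? yes. Count so far: 3
Gen 6: crossing 1x3. Involves strand 2? no. Count so far: 3
Gen 7: crossing 1x2. Involves strand 2? yes. Count so far: 4
Gen 8: crossing 2x1. Involves strand 2? yes. Count so far: 5
Gen 9: crossing 3x1. Involves strand 2? no. Count so far: 5
Gen 10: crossing 3x2. Involves strand 2? yes. Count so far: 6

Answer: 6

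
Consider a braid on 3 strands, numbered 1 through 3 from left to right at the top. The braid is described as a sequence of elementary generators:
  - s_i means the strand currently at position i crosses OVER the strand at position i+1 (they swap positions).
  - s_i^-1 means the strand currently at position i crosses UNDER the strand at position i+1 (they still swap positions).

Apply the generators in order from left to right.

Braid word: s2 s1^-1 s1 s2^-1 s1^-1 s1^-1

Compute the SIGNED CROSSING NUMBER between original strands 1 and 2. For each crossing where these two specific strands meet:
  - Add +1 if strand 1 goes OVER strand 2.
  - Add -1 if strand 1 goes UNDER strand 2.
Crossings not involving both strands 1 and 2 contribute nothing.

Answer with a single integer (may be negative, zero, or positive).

Gen 1: crossing 2x3. Both 1&2? no. Sum: 0
Gen 2: crossing 1x3. Both 1&2? no. Sum: 0
Gen 3: crossing 3x1. Both 1&2? no. Sum: 0
Gen 4: crossing 3x2. Both 1&2? no. Sum: 0
Gen 5: 1 under 2. Both 1&2? yes. Contrib: -1. Sum: -1
Gen 6: 2 under 1. Both 1&2? yes. Contrib: +1. Sum: 0

Answer: 0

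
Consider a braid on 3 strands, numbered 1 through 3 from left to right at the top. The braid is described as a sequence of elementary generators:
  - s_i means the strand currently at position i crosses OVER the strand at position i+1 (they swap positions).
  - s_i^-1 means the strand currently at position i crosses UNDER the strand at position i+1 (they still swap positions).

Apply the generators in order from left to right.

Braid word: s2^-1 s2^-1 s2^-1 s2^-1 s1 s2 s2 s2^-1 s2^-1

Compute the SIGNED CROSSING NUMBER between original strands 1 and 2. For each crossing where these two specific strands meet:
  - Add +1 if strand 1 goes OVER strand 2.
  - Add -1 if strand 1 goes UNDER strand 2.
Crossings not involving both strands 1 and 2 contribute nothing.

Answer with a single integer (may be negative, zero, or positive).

Answer: 1

Derivation:
Gen 1: crossing 2x3. Both 1&2? no. Sum: 0
Gen 2: crossing 3x2. Both 1&2? no. Sum: 0
Gen 3: crossing 2x3. Both 1&2? no. Sum: 0
Gen 4: crossing 3x2. Both 1&2? no. Sum: 0
Gen 5: 1 over 2. Both 1&2? yes. Contrib: +1. Sum: 1
Gen 6: crossing 1x3. Both 1&2? no. Sum: 1
Gen 7: crossing 3x1. Both 1&2? no. Sum: 1
Gen 8: crossing 1x3. Both 1&2? no. Sum: 1
Gen 9: crossing 3x1. Both 1&2? no. Sum: 1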